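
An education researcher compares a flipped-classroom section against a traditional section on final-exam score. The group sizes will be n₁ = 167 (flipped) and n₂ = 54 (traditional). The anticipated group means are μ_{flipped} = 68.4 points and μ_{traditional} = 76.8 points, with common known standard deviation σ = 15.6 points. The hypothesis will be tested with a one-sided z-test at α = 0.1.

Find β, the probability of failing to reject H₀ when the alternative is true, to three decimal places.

Standardized effect: d = |μ_{flipped} − μ_{traditional}| / σ = |68.4 − 76.8| / 15.6 = 0.5385
Noncentrality parameter: δ = d / √(1/n₁ + 1/n₂) = 0.5385 / √(1/167 + 1/54) = 3.4396
One-sided α = 0.1 → critical value z_{0.1} = 1.282.
Power = P(Z > 1.282 − δ) = Φ(2.158) = 0.9845.
Type II error: β = 1 − power = 1 − 0.9845 = 0.0155.

β ≈ 0.015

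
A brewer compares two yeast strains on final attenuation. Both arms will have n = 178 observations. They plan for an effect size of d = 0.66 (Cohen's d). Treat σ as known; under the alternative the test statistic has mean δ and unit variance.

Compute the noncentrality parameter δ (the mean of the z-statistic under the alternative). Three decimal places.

δ ≈ 6.226

δ = d·√(n/2) = 0.66 × √(178/2) = 6.2264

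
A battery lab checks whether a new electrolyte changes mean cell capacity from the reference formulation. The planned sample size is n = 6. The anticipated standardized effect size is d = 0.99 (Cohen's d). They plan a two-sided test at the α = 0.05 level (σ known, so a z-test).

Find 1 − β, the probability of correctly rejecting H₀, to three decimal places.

Power ≈ 0.679

Noncentrality parameter: δ = d·√n = 0.99 × √6 = 2.4250
Critical value for a two-sided test at α = 0.05: z_{α/2} = 1.960.
Power = Φ(δ − 1.960) + Φ(−δ − 1.960) = Φ(0.465) + Φ(-4.385) = 0.6790 + 0.0000 = 0.6791.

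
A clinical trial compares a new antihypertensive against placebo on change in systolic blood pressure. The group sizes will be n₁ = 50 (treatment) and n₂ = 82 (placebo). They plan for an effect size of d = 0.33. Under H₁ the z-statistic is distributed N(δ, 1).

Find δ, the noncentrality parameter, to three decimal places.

δ ≈ 1.839

δ = d / √(1/n₁ + 1/n₂) = 0.33 / √(1/50 + 1/82) = 1.8392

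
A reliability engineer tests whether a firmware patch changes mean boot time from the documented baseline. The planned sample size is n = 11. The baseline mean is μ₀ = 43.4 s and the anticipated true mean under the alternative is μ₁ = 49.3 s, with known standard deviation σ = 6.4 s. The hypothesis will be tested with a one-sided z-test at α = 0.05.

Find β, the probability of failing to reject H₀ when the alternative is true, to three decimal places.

Standardized effect: d = |μ₁ − μ₀| / σ = |49.3 − 43.4| / 6.4 = 0.9219
Noncentrality parameter: δ = d·√n = 0.9219 × √11 = 3.0575
Critical value for a one-sided test at α = 0.05: z_α = 1.645.
Power = Φ(δ − 1.645) = Φ(1.413) = 0.9211.
Type II error: β = 1 − power = 1 − 0.9211 = 0.0789.

β ≈ 0.079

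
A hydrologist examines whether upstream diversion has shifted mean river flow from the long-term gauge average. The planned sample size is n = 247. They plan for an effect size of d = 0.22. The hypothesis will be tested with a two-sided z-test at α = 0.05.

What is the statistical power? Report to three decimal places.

Noncentrality parameter: δ = d·√n = 0.22 × √247 = 3.4576
Two-sided α = 0.05 → critical value z_{0.025} = 1.960.
Power = Φ(δ − 1.960) + Φ(−δ − 1.960) = Φ(1.498) + Φ(-5.418) = 0.9329 + 0.0000 = 0.9329.

Power ≈ 0.933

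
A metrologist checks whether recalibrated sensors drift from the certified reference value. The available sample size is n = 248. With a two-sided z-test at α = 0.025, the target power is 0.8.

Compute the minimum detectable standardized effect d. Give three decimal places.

Need Φ(δ − 2.241) = 0.8, so δ = 2.241 + 0.842 = 3.083.
(Lower-tail contribution to power is negligible for δ > 0.)
δ = d·√n ⇒ d = δ/√n = 3.083/√248 = 0.1958.

d ≈ 0.196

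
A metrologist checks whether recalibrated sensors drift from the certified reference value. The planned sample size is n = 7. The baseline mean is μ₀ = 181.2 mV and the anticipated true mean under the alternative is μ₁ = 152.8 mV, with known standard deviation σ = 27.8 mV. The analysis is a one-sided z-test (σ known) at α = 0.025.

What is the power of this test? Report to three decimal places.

Power ≈ 0.771

Standardized effect: d = |μ₁ − μ₀| / σ = |152.8 − 181.2| / 27.8 = 1.0216
Noncentrality parameter: δ = d·√n = 1.0216 × √7 = 2.7029
One-sided α = 0.025 → critical value z_{0.025} = 1.960.
Power = Φ(δ − 1.960) = Φ(0.743) = 0.7712.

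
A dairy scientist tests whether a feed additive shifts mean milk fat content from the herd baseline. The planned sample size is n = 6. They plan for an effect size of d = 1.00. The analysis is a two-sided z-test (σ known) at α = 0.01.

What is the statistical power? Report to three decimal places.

Noncentrality parameter: δ = d·√n = 1.00 × √6 = 2.4495
Critical value for a two-sided test at α = 0.01: z_{α/2} = 2.576.
Power = Φ(δ − 2.576) + Φ(−δ − 2.576) = Φ(-0.126) + Φ(-5.025) = 0.4497 + 0.0000 = 0.4497.

Power ≈ 0.450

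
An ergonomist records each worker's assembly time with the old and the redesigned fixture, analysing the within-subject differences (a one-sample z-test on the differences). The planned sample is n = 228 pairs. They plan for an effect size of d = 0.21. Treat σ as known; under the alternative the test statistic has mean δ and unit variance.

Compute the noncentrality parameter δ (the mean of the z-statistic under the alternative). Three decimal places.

δ ≈ 3.171

δ = d·√n = 0.21 × √228 = 3.1709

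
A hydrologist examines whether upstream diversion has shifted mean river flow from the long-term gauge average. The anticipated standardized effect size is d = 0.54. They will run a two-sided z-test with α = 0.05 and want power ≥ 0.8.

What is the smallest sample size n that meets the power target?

For power 0.8 need Φ(δ − z_{0.025}) = 0.8, so δ = z_{0.025} + z_{0.20} = 1.960 + 0.842 = 2.802.
(Ignoring the negligible lower-tail rejection probability gives the usual closed-form inversion.)
δ = d·√n ⇒ n = (δ/d)² = (2.802 / 0.54)² = 26.92.
Rounding up, n = 27.

n = 27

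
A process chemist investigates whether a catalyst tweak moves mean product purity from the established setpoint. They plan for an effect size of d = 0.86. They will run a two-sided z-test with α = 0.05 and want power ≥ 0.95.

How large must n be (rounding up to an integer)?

n = 18

For power 0.95 need Φ(δ − z_{0.025}) = 0.95, so δ = z_{0.025} + z_{0.05} = 1.960 + 1.645 = 3.605.
(For δ > 0 the lower-tail rejection region contributes negligibly to power, so the one-term inversion is standard.)
δ = d·√n ⇒ n = (δ/d)² = (3.605 / 0.86)² = 17.57.
Rounding up, n = 18.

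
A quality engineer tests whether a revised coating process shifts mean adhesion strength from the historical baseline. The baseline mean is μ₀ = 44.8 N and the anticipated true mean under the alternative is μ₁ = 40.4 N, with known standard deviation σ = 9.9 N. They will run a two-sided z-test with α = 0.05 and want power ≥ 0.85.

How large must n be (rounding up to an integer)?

n = 46

Standardized effect: d = |μ₁ − μ₀| / σ = |40.4 − 44.8| / 9.9 = 0.4444
For power 0.85 need Φ(δ − z_{0.025}) = 0.85, so δ = z_{0.025} + z_{0.15} = 1.960 + 1.036 = 2.996.
(For δ > 0 the lower-tail rejection region contributes negligibly to power, so the one-term inversion is standard.)
δ = d·√n ⇒ n = (δ/d)² = (2.996 / 0.4444)² = 45.45.
Rounding up, n = 46.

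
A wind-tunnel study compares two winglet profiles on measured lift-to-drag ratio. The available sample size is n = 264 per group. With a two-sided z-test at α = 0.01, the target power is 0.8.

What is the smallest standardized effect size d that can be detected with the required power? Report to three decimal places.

Required noncentrality: δ = z_{0.005} + z_{0.20} = 2.576 + 0.842 = 3.417.
(Lower-tail contribution to power is negligible for δ > 0.)
δ = d·√(n/2) ⇒ d = δ/√(n/2) = 3.417/√(264/2) = 0.2975.

d ≈ 0.297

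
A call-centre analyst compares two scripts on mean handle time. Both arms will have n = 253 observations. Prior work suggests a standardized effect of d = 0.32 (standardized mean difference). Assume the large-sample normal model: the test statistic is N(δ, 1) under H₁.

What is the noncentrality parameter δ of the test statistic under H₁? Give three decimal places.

δ ≈ 3.599

The noncentrality parameter scales effect size by the design's sample-size factor: δ = d·√(n/2) = 0.32 × √(253/2) = 3.5991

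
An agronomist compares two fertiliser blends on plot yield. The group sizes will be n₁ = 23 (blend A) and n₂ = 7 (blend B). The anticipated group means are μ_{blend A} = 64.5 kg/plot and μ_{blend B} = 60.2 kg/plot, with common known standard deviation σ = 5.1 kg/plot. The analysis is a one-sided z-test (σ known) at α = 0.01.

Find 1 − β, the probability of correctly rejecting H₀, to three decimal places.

Standardized effect: d = |μ_{blend A} − μ_{blend B}| / σ = |64.5 − 60.2| / 5.1 = 0.8431
Noncentrality parameter: δ = d / √(1/n₁ + 1/n₂) = 0.8431 / √(1/23 + 1/7) = 1.9532
One-sided α = 0.01 → critical value z_{0.01} = 2.326.
Power = Φ(δ − 2.326) = Φ(-0.373) = 0.3545.

Power ≈ 0.355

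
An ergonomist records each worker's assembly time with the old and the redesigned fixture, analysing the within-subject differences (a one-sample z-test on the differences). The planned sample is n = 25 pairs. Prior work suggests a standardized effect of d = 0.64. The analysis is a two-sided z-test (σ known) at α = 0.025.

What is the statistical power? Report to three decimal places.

Noncentrality parameter: δ = d·√n = 0.64 × √25 = 3.2000
Critical value for a two-sided test at α = 0.025: z_{α/2} = 2.241.
Power = Φ(δ − 2.241) + Φ(−δ − 2.241) = Φ(0.959) + Φ(-5.441) = 0.8311 + 0.0000 = 0.8311.

Power ≈ 0.831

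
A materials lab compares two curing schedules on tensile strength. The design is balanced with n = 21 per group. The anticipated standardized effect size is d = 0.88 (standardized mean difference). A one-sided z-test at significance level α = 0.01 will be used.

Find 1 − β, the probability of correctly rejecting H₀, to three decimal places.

Noncentrality parameter: δ = d·√(n/2) = 0.88 × √(21/2) = 2.8515
One-sided α = 0.01 → critical value z_{0.01} = 2.326.
Power = Φ(δ − 2.326) = Φ(0.525) = 0.7003.

Power ≈ 0.700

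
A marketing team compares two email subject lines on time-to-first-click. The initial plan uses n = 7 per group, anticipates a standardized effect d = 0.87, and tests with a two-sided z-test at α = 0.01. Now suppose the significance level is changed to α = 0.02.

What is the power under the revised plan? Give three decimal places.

Power ≈ 0.242

δ = d·√(n/2) = 0.87 × √(7/2) = 1.6276 (unchanged). New critical value: z_{0.01} = 2.326.
Revised power = Φ(δ − 2.326) + Φ(−δ − 2.326) = Φ(-0.699) + Φ(-3.954) = 0.2424 + 0.0000 = 0.2424.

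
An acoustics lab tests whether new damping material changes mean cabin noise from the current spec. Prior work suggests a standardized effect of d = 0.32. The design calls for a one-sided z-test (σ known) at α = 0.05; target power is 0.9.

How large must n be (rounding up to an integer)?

Set Φ(δ − 1.645) = 0.9; then δ − 1.645 = Φ⁻¹(0.9) = 1.282, giving δ = 2.926.
δ = d·√n ⇒ n = (δ/d)² = (2.926 / 0.32)² = 83.63.
Rounding up, n = 84.

n = 84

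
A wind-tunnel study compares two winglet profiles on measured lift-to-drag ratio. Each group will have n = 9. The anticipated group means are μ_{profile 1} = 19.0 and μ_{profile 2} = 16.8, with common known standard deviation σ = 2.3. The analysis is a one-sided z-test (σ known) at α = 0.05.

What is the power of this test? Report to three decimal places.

Standardized effect: d = |μ_{profile 1} − μ_{profile 2}| / σ = |19.0 − 16.8| / 2.3 = 0.9565
Noncentrality parameter: δ = d·√(n/2) = 0.9565 × √(9/2) = 2.0291
One-sided α = 0.05 → critical value z_{0.05} = 1.645.
Power = P(Z > 1.645 − δ) = Φ(0.384) = 0.6496.

Power ≈ 0.650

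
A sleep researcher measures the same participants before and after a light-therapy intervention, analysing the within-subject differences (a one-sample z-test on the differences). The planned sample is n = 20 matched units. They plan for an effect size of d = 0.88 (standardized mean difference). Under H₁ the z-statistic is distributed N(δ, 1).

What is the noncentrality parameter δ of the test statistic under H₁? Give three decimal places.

δ ≈ 3.935

The noncentrality parameter scales effect size by the design's sample-size factor: δ = d·√n = 0.88 × √20 = 3.9355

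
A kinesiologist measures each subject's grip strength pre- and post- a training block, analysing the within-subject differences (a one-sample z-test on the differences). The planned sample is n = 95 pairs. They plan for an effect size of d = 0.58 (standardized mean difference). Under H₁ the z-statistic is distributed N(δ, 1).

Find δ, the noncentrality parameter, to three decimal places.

The noncentrality parameter scales effect size by the design's sample-size factor: δ = d·√n = 0.58 × √95 = 5.6531

δ ≈ 5.653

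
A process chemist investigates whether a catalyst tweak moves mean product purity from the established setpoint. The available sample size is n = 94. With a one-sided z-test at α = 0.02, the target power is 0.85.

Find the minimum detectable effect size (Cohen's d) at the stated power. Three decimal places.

d ≈ 0.319

Required noncentrality: δ = z_{0.02} + z_{0.15} = 2.054 + 1.036 = 3.090.
δ = d·√n ⇒ d = δ/√n = 3.090/√94 = 0.3187.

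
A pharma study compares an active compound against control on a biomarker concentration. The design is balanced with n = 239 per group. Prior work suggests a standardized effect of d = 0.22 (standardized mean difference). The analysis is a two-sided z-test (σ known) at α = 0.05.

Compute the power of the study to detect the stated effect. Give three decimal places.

Noncentrality parameter: λ = d·√(n/2) = 0.22 × √(239/2) = 2.4050
Critical value for a two-sided test at α = 0.05: z_{α/2} = 1.960.
Power = Φ(λ − 1.960) + Φ(−λ − 1.960) = Φ(0.445) + Φ(-4.365) = 0.6718 + 0.0000 = 0.6718.

Power ≈ 0.672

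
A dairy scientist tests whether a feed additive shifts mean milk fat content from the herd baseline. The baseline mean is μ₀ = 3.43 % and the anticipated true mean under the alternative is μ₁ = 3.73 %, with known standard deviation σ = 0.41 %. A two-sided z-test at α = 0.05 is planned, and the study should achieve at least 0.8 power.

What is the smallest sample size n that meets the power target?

Standardized effect: d = |μ₁ − μ₀| / σ = |3.73 − 3.43| / 0.41 = 0.7317
For power 0.8 need Φ(δ − z_{0.025}) = 0.8, so δ = z_{0.025} + z_{0.20} = 1.960 + 0.842 = 2.802.
(For δ > 0 the lower-tail rejection region contributes negligibly to power, so the one-term inversion is standard.)
δ = d·√n ⇒ n = (δ/d)² = (2.802 / 0.7317)² = 14.66.
Round up to the next whole unit.

n = 15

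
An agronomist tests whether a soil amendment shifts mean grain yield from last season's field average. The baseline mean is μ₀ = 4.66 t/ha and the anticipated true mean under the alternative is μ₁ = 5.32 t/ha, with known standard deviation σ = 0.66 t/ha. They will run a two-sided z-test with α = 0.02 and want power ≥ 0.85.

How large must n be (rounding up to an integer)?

n = 12

Standardized effect: d = |μ₁ − μ₀| / σ = |5.32 − 4.66| / 0.66 = 1.0000
For power 0.85 need Φ(δ − z_{0.01}) = 0.85, so δ = z_{0.01} + z_{0.15} = 2.326 + 1.036 = 3.363.
(For δ > 0 the lower-tail rejection region contributes negligibly to power, so the one-term inversion is standard.)
δ = d·√n ⇒ n = (δ/d)² = (3.363 / 1.0000)² = 11.31.
Rounding up, n = 12.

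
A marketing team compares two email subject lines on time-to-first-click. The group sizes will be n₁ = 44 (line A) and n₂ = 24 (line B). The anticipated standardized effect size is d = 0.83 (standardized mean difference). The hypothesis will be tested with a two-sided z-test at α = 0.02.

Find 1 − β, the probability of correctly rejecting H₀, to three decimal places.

Power ≈ 0.828

Noncentrality parameter: δ = d / √(1/n₁ + 1/n₂) = 0.83 / √(1/44 + 1/24) = 3.2708
Critical value for a two-sided test at α = 0.02: z_{α/2} = 2.326.
Power = Φ(δ − 2.326) + Φ(−δ − 2.326) = Φ(0.944) + Φ(-5.597) = 0.8275 + 0.0000 = 0.8275.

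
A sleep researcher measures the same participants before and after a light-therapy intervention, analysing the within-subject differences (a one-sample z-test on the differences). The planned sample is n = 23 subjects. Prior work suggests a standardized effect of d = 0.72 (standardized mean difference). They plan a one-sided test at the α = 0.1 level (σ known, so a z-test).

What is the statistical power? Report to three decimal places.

Noncentrality parameter: δ = d·√n = 0.72 × √23 = 3.4530
Critical value for a one-sided test at α = 0.1: z_α = 1.282.
Power = Φ(δ − 1.282) = Φ(2.171) = 0.9851.

Power ≈ 0.985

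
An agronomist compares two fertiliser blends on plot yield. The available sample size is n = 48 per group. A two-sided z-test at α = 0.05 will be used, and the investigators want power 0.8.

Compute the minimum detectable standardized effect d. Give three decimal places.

d ≈ 0.572

Required noncentrality: δ = z_{0.025} + z_{0.20} = 1.960 + 0.842 = 2.802.
(The second rejection-region term Φ(−δ − z_{α/2}) is negligible and dropped.)
δ = d·√(n/2) ⇒ d = δ/√(n/2) = 2.802/√(48/2) = 0.5719.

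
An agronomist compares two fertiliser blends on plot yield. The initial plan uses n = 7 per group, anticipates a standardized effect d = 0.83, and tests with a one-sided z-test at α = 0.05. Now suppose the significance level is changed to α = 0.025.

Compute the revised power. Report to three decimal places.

Power ≈ 0.342

δ = d·√(n/2) = 0.83 × √(7/2) = 1.5528 (unchanged). New critical value: z_{0.025} = 1.960.
Revised power = Φ(δ − 1.960) = Φ(-0.407) = 0.3419.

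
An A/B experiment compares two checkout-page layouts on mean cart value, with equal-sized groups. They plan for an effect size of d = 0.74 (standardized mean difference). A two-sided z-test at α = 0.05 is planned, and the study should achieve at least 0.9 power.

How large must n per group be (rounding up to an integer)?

n = 39 per group

Set Φ(δ − 1.960) = 0.9; then δ − 1.960 = Φ⁻¹(0.9) = 1.282, giving δ = 3.242.
(The Φ(−δ − z_{α/2}) term is vanishingly small for δ > 0 and is dropped in the standard sample-size formula.)
δ = d·√(n/2) ⇒ n = 2(δ/d)² = 2 × (3.242 / 0.74)² = 38.38.
Round up to the next whole unit.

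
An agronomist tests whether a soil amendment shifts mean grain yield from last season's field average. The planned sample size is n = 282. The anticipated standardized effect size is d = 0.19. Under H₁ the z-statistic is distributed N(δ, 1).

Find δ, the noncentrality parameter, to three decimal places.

δ = d·√n = 0.19 × √282 = 3.1906

δ ≈ 3.191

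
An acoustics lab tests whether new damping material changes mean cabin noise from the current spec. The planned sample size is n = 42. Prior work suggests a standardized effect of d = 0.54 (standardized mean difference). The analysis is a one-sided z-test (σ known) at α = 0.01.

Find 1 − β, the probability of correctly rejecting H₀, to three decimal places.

Power ≈ 0.880

Noncentrality parameter: δ = d·√n = 0.54 × √42 = 3.4996
Critical value for a one-sided test at α = 0.01: z_α = 2.326.
Power = Φ(δ − 2.326) = Φ(1.173) = 0.8797.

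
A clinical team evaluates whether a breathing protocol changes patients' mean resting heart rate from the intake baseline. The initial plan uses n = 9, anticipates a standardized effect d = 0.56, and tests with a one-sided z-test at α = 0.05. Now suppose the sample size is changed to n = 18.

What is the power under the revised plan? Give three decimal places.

With n = 18: δ = d·√n = 0.56 × √18 = 2.3759. Critical value z_{0.05} = 1.645.
Revised power = Φ(δ − 1.645) = Φ(0.731) = 0.7676.

Power ≈ 0.768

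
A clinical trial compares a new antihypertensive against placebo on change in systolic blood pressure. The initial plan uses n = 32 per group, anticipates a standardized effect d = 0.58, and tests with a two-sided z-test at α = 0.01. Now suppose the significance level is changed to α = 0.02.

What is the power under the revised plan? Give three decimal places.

Power ≈ 0.497

δ = d·√(n/2) = 0.58 × √(32/2) = 2.3200 (unchanged). New critical value: z_{0.01} = 2.326.
Revised power = Φ(δ − 2.326) + Φ(−δ − 2.326) = Φ(-0.006) + Φ(-4.646) = 0.4975 + 0.0000 = 0.4975.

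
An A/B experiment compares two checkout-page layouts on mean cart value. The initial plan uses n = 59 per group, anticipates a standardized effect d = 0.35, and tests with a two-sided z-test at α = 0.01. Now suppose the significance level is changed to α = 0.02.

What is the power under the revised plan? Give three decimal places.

Power ≈ 0.335

δ = d·√(n/2) = 0.35 × √(59/2) = 1.9010 (unchanged). New critical value: z_{0.01} = 2.326.
Revised power = Φ(δ − 2.326) + Φ(−δ − 2.326) = Φ(-0.425) + Φ(-4.227) = 0.3353 + 0.0000 = 0.3353.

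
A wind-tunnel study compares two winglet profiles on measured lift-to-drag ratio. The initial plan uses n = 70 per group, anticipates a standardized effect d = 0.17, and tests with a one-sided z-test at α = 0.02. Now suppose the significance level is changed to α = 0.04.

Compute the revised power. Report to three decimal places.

δ = d·√(n/2) = 0.17 × √(70/2) = 1.0057 (unchanged). New critical value: z_{0.04} = 1.751.
Revised power = P(Z > 1.751 − δ) = Φ(-0.745) = 0.2282.

Power ≈ 0.228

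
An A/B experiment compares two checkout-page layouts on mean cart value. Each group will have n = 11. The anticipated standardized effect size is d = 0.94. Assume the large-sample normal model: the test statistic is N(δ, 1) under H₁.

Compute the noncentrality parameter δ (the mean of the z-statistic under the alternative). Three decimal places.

δ ≈ 2.204

δ = d·√(n/2) = 0.94 × √(11/2) = 2.2045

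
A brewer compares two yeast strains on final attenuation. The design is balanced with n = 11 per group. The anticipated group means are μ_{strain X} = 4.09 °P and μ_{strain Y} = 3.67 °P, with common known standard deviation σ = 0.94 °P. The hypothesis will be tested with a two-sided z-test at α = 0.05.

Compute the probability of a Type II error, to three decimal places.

β ≈ 0.818

Standardized effect: d = |μ_{strain X} − μ_{strain Y}| / σ = |4.09 − 3.67| / 0.94 = 0.4468
Noncentrality parameter: δ = d·√(n/2) = 0.4468 × √(11/2) = 1.0479
Critical value for a two-sided test at α = 0.05: z_{α/2} = 1.960.
Power = Φ(δ − 1.960) + Φ(−δ − 1.960) = Φ(-0.912) + Φ(-3.008) = 0.1809 + 0.0013 = 0.1822.
Type II error: β = 1 − power = 1 − 0.1822 = 0.8178.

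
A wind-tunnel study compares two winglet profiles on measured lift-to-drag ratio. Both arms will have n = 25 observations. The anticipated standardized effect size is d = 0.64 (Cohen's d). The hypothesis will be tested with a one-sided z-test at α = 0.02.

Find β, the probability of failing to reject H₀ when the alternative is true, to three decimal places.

β ≈ 0.417

Noncentrality parameter: δ = d·√(n/2) = 0.64 × √(25/2) = 2.2627
One-sided α = 0.02 → critical value z_{0.02} = 2.054.
Power = P(Z > 2.054 − δ) = Φ(0.209) = 0.5828.
Type II error: β = 1 − power = 1 − 0.5828 = 0.4172.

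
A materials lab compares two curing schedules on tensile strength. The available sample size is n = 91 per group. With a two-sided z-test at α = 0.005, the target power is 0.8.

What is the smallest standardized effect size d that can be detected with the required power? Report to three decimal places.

d ≈ 0.541

Required noncentrality: δ = z_{0.0025} + z_{0.20} = 2.807 + 0.842 = 3.649.
(Lower-tail contribution to power is negligible for δ > 0.)
δ = d·√(n/2) ⇒ d = δ/√(n/2) = 3.649/√(91/2) = 0.5409.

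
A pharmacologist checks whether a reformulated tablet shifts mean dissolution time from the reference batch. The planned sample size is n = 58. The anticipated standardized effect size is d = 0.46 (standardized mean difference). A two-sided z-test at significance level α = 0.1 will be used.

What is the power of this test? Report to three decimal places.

Power ≈ 0.968

Noncentrality parameter: δ = d·√n = 0.46 × √58 = 3.5033
Critical value for a two-sided test at α = 0.1: z_{α/2} = 1.645.
Power = Φ(δ − 1.645) + Φ(−δ − 1.645) = Φ(1.858) + Φ(-5.148) = 0.9684 + 0.0000 = 0.9684.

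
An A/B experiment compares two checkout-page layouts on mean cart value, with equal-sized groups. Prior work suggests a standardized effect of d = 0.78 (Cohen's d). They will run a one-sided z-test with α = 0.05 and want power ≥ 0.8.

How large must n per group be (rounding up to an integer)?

n = 21 per group

Set Φ(δ − 1.645) = 0.8; then δ − 1.645 = Φ⁻¹(0.8) = 0.842, giving δ = 2.486.
δ = d·√(n/2) ⇒ n = 2(δ/d)² = 2 × (2.486 / 0.78)² = 20.32.
Round up to the next whole unit.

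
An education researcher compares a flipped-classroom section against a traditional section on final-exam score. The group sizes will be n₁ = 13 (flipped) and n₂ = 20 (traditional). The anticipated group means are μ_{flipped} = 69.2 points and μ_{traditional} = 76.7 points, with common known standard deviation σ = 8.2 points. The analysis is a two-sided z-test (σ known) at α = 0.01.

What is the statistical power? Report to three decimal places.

Power ≈ 0.497

Standardized effect: d = |μ_{flipped} − μ_{traditional}| / σ = |69.2 − 76.7| / 8.2 = 0.9146
Noncentrality parameter: δ = d / √(1/n₁ + 1/n₂) = 0.9146 / √(1/13 + 1/20) = 2.5673
Critical value for a two-sided test at α = 0.01: z_{α/2} = 2.576.
Power = Φ(δ − 2.576) + Φ(−δ − 2.576) = Φ(-0.009) + Φ(-5.143) = 0.4966 + 0.0000 = 0.4966.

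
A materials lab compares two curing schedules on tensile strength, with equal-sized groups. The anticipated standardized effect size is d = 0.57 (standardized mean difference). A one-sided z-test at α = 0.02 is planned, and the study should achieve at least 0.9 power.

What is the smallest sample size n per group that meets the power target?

n = 69 per group

Set Φ(δ − 2.054) = 0.9; then δ − 2.054 = Φ⁻¹(0.9) = 1.282, giving δ = 3.335.
δ = d·√(n/2) ⇒ n = 2(δ/d)² = 2 × (3.335 / 0.57)² = 68.48.
Round up to the next whole unit.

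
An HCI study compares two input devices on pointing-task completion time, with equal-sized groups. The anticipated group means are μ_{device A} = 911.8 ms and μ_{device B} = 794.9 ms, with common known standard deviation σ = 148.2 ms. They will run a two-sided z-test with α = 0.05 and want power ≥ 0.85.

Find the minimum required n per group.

Standardized effect: d = |μ_{device A} − μ_{device B}| / σ = |911.8 − 794.9| / 148.2 = 0.7888
Set Φ(δ − 1.960) = 0.85; then δ − 1.960 = Φ⁻¹(0.85) = 1.036, giving δ = 2.996.
(The Φ(−δ − z_{α/2}) term is vanishingly small for δ > 0 and is dropped in the standard sample-size formula.)
δ = d·√(n/2) ⇒ n = 2(δ/d)² = 2 × (2.996 / 0.7888)² = 28.86.
Rounding up, n = 29 per group.

n = 29 per group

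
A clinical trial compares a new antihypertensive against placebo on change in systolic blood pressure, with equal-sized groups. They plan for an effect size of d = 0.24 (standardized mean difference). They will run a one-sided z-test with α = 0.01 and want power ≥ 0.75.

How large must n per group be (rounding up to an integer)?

n = 313 per group

Set Φ(δ − 2.326) = 0.75; then δ − 2.326 = Φ⁻¹(0.75) = 0.674, giving δ = 3.001.
δ = d·√(n/2) ⇒ n = 2(δ/d)² = 2 × (3.001 / 0.24)² = 312.67.
Round up to the next whole unit.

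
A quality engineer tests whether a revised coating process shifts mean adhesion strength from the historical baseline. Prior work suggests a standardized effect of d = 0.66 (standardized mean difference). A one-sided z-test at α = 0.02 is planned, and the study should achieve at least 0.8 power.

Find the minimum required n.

Set Φ(δ − 2.054) = 0.8; then δ − 2.054 = Φ⁻¹(0.8) = 0.842, giving δ = 2.895.
δ = d·√n ⇒ n = (δ/d)² = (2.895 / 0.66)² = 19.25.
Round up to the next whole unit.

n = 20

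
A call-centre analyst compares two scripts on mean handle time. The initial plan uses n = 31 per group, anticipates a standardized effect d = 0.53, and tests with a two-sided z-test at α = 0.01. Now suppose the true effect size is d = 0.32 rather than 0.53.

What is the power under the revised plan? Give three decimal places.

With d = 0.32: δ = d·√(n/2) = 0.32 × √(31/2) = 1.2598. Critical value z_{0.005} = 2.576.
Revised power = Φ(δ − 2.576) + Φ(−δ − 2.576) = Φ(-1.316) + Φ(-3.836) = 0.0941 + 0.0001 = 0.0942.

Power ≈ 0.094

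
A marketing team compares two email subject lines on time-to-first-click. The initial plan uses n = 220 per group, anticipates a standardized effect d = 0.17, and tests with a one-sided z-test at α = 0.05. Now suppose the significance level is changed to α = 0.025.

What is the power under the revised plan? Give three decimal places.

Power ≈ 0.430

δ = d·√(n/2) = 0.17 × √(220/2) = 1.7830 (unchanged). New critical value: z_{0.025} = 1.960.
Revised power = Φ(δ − 1.960) = Φ(-0.177) = 0.4298.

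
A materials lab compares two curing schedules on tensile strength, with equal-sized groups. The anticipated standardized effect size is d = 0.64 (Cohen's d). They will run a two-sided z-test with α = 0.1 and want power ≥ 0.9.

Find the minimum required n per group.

n = 42 per group

Set Φ(δ − 1.645) = 0.9; then δ − 1.645 = Φ⁻¹(0.9) = 1.282, giving δ = 2.926.
(The Φ(−δ − z_{α/2}) term is vanishingly small for δ > 0 and is dropped in the standard sample-size formula.)
δ = d·√(n/2) ⇒ n = 2(δ/d)² = 2 × (2.926 / 0.64)² = 41.82.
Rounding up, n = 42 per group.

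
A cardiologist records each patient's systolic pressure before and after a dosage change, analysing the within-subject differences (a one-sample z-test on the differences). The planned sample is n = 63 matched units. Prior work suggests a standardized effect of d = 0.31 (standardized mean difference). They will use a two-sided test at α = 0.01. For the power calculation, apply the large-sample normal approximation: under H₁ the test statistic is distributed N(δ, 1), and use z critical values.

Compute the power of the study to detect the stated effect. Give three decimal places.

Noncentrality parameter: δ = d·√n = 0.31 × √63 = 2.4605
Critical value for a two-sided test at α = 0.01: z_{α/2} = 2.576.
Power = Φ(δ − 2.576) + Φ(−δ − 2.576) = Φ(-0.115) + Φ(-5.036) = 0.4541 + 0.0000 = 0.4541.

Power ≈ 0.454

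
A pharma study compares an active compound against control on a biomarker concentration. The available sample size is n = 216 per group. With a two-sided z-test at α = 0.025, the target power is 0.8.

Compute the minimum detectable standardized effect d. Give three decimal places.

d ≈ 0.297

Required noncentrality: δ = z_{0.0125} + z_{0.20} = 2.241 + 0.842 = 3.083.
(Lower-tail contribution to power is negligible for δ > 0.)
δ = d·√(n/2) ⇒ d = δ/√(n/2) = 3.083/√(216/2) = 0.2967.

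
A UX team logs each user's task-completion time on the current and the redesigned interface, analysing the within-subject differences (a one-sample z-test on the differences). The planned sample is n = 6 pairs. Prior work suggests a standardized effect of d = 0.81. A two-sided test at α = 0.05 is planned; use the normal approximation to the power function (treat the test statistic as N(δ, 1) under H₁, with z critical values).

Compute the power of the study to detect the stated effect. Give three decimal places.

Noncentrality parameter: δ = d·√n = 0.81 × √6 = 1.9841
Critical value for a two-sided test at α = 0.05: z_{α/2} = 1.960.
Power = Φ(δ − 1.960) + Φ(−δ − 1.960) = Φ(0.024) + Φ(-3.944) = 0.5096 + 0.0000 = 0.5097.

Power ≈ 0.510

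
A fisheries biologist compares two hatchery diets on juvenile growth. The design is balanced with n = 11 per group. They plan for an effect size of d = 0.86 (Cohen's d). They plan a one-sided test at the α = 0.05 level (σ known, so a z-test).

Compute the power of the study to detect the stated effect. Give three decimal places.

Noncentrality parameter: λ = d·√(n/2) = 0.86 × √(11/2) = 2.0169
Critical value for a one-sided test at α = 0.05: z_α = 1.645.
Power = Φ(λ − 1.645) = Φ(0.372) = 0.6451.

Power ≈ 0.645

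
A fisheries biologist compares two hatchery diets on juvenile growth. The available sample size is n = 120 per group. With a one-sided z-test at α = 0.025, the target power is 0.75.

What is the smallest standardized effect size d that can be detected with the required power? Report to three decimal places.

d ≈ 0.340

Required noncentrality: δ = z_{0.025} + z_{0.25} = 1.960 + 0.674 = 2.634.
δ = d·√(n/2) ⇒ d = δ/√(n/2) = 2.634/√(120/2) = 0.3401.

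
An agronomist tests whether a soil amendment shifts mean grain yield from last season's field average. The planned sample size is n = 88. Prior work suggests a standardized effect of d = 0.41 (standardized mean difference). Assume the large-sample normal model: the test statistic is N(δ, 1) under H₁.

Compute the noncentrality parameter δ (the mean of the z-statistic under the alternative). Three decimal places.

δ ≈ 3.846

δ = d·√n = 0.41 × √88 = 3.8461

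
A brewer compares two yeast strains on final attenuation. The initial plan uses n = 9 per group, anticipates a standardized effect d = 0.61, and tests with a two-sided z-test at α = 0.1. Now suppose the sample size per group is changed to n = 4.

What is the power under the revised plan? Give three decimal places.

With n = 4 per group: δ = d·√(n/2) = 0.61 × √(4/2) = 0.8627. Critical value z_{0.05} = 1.645.
Revised power = Φ(δ − 1.645) + Φ(−δ − 1.645) = Φ(-0.782) + Φ(-2.508) = 0.2171 + 0.0061 = 0.2231.

Power ≈ 0.223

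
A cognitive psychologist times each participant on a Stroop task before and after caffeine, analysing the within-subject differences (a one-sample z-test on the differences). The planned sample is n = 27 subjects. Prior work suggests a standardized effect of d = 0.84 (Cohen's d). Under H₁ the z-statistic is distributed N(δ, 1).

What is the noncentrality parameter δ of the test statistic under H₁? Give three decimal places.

δ = d·√n = 0.84 × √27 = 4.3648

δ ≈ 4.365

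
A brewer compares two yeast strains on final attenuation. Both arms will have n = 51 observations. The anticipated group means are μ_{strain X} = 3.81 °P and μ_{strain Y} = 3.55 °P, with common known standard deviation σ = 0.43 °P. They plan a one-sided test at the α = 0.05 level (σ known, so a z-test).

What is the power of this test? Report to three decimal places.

Standardized effect: d = |μ_{strain X} − μ_{strain Y}| / σ = |3.81 − 3.55| / 0.43 = 0.6047
Noncentrality parameter: δ = d·√(n/2) = 0.6047 × √(51/2) = 3.0533
Critical value for a one-sided test at α = 0.05: z_α = 1.645.
Power = P(Z > 1.645 − δ) = Φ(1.408) = 0.9205.

Power ≈ 0.921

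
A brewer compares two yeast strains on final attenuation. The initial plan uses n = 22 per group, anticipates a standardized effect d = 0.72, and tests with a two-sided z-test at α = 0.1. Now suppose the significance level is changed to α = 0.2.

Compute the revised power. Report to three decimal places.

δ = d·√(n/2) = 0.72 × √(22/2) = 2.3880 (unchanged). New critical value: z_{0.1} = 1.282.
Revised power = Φ(δ − 1.282) + Φ(−δ − 1.282) = Φ(1.106) + Φ(-3.670) = 0.8657 + 0.0001 = 0.8658.

Power ≈ 0.866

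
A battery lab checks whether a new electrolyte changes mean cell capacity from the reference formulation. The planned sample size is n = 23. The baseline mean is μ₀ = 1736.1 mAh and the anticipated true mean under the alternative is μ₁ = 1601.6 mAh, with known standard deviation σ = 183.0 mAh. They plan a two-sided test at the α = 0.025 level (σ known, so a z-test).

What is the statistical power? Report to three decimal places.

Standardized effect: d = |μ₁ − μ₀| / σ = |1601.6 − 1736.1| / 183.0 = 0.7350
Noncentrality parameter: δ = d·√n = 0.7350 × √23 = 3.5248
Critical value for a two-sided test at α = 0.025: z_{α/2} = 2.241.
Power = Φ(δ − 2.241) + Φ(−δ − 2.241) = Φ(1.283) + Φ(-5.766) = 0.9003 + 0.0000 = 0.9003.

Power ≈ 0.900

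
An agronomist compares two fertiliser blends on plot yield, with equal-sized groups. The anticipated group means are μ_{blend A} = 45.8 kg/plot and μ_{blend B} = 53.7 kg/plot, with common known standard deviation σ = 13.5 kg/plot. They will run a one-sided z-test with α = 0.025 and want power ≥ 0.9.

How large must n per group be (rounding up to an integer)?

n = 62 per group

Standardized effect: d = |μ_{blend A} − μ_{blend B}| / σ = |45.8 − 53.7| / 13.5 = 0.5852
For power 0.9 need Φ(δ − z_{0.025}) = 0.9, so δ = z_{0.025} + z_{0.10} = 1.960 + 1.282 = 3.242.
δ = d·√(n/2) ⇒ n = 2(δ/d)² = 2 × (3.242 / 0.5852)² = 61.37.
Rounding up, n = 62 per group.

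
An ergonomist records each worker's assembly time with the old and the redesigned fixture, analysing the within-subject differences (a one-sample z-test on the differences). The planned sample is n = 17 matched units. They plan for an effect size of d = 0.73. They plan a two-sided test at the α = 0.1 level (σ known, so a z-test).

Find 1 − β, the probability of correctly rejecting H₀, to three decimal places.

Noncentrality parameter: δ = d·√n = 0.73 × √17 = 3.0099
Two-sided α = 0.1 → critical value z_{0.05} = 1.645.
Power = Φ(δ − 1.645) + Φ(−δ − 1.645) = Φ(1.365) + Φ(-4.655) = 0.9139 + 0.0000 = 0.9139.

Power ≈ 0.914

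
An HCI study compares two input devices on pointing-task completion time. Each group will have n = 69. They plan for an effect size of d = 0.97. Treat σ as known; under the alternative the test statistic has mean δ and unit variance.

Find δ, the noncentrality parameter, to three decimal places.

δ ≈ 5.697

The noncentrality parameter scales effect size by the design's sample-size factor: δ = d·√(n/2) = 0.97 × √(69/2) = 5.6975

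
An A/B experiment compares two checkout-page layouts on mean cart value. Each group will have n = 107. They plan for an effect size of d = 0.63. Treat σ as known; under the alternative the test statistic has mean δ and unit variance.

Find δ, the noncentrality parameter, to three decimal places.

δ ≈ 4.608

δ = d·√(n/2) = 0.63 × √(107/2) = 4.6081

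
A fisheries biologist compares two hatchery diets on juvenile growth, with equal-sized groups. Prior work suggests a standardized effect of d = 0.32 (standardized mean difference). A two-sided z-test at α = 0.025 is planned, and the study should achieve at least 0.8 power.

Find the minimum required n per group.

Set Φ(δ − 2.241) = 0.8; then δ − 2.241 = Φ⁻¹(0.8) = 0.842, giving δ = 3.083.
(For δ > 0 the lower-tail rejection region contributes negligibly to power, so the one-term inversion is standard.)
δ = d·√(n/2) ⇒ n = 2(δ/d)² = 2 × (3.083 / 0.32)² = 185.65.
Rounding up, n = 186 per group.

n = 186 per group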